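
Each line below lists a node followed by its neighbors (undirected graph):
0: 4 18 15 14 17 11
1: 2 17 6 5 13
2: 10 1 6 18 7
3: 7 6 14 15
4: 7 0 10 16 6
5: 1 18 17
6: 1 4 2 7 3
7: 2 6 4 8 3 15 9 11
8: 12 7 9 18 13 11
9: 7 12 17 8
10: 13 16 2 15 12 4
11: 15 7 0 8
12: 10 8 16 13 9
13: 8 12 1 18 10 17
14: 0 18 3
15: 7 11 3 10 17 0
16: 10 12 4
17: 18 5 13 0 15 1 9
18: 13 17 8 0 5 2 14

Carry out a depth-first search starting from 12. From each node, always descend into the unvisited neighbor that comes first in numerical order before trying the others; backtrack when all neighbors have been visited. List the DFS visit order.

12, 8, 7, 2, 1, 5, 17, 0, 4, 6, 3, 14, 18, 13, 10, 15, 11, 16, 9

Visit 12
12 → 8
8 → 7
7 → 2
2 → 1
1 → 5
5 → 17
17 → 0
0 → 4
4 → 6
6 → 3
3 → 14
14 → 18
18 → 13
13 → 10
10 → 15
15 → 11
10 → 16
17 → 9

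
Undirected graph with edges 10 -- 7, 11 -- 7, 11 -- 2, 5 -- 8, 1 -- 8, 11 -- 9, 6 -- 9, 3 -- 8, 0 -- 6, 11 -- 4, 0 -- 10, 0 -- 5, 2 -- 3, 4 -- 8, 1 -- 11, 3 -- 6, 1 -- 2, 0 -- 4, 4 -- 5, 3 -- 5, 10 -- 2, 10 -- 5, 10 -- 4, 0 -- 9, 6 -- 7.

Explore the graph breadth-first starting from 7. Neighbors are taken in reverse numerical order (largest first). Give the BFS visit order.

7, 11, 10, 6, 9, 4, 2, 1, 5, 0, 3, 8

Visit 7; enqueue 11, 10, 6 → queue [11, 10, 6]
Visit 11; enqueue 9, 4, 2, 1 → queue [10, 6, 9, 4, 2, 1]
Visit 10; enqueue 5, 0 → queue [6, 9, 4, 2, 1, 5, 0]
Visit 6; enqueue 3 → queue [9, 4, 2, 1, 5, 0, 3]
Visit 9 → queue [4, 2, 1, 5, 0, 3]
Visit 4; enqueue 8 → queue [2, 1, 5, 0, 3, 8]
Visit 2 → queue [1, 5, 0, 3, 8]
Visit 1 → queue [5, 0, 3, 8]
Visit 5 → queue [0, 3, 8]
Visit 0 → queue [3, 8]
Visit 3 → queue [8]
Visit 8 → queue []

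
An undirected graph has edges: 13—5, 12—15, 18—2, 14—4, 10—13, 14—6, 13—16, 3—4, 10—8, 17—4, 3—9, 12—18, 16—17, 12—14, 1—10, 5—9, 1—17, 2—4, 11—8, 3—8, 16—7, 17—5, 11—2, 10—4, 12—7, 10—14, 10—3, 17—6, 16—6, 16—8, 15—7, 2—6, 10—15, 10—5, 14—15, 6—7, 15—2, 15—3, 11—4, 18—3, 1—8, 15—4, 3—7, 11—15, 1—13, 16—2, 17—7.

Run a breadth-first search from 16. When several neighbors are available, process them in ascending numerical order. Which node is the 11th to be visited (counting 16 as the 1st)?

18

Visit 16; enqueue 2, 6, 7, 8, 13, 17 → queue [2, 6, 7, 8, 13, 17]
Visit 2; enqueue 4, 11, 15, 18 → queue [6, 7, 8, 13, 17, 4, 11, 15, 18]
Visit 6; enqueue 14 → queue [7, 8, 13, 17, 4, 11, 15, 18, 14]
Visit 7; enqueue 3, 12 → queue [8, 13, 17, 4, 11, 15, 18, 14, 3, 12]
Visit 8; enqueue 1, 10 → queue [13, 17, 4, 11, 15, 18, 14, 3, 12, 1, 10]
Visit 13; enqueue 5 → queue [17, 4, 11, 15, 18, 14, 3, 12, 1, 10, 5]
Visit 17 → queue [4, 11, 15, 18, 14, 3, 12, 1, 10, 5]
Visit 4 → queue [11, 15, 18, 14, 3, 12, 1, 10, 5]
Visit 11 → queue [15, 18, 14, 3, 12, 1, 10, 5]
Visit 15 → queue [18, 14, 3, 12, 1, 10, 5]
Visit 18 → queue [14, 3, 12, 1, 10, 5]
Visit 14 → queue [3, 12, 1, 10, 5]
Visit 3; enqueue 9 → queue [12, 1, 10, 5, 9]
Visit 12 → queue [1, 10, 5, 9]
Visit 1 → queue [10, 5, 9]
Visit 10 → queue [5, 9]
Visit 5 → queue [9]
Visit 9 → queue []

Visit order: 16, 2, 6, 7, 8, 13, 17, 4, 11, 15, 18, 14, 3, 12, 1, 10, 5, 9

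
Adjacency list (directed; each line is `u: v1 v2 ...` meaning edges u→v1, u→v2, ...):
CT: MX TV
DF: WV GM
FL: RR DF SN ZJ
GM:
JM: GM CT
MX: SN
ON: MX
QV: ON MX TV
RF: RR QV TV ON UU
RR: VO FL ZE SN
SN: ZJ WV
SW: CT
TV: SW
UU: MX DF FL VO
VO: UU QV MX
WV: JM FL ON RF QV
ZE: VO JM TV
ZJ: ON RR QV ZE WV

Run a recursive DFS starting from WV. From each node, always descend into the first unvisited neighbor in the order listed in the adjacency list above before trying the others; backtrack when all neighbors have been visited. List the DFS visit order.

Visit WV
WV → JM
JM → GM
JM → CT
CT → MX
MX → SN
SN → ZJ
ZJ → ON
ZJ → RR
RR → VO
VO → UU
UU → DF
UU → FL
VO → QV
QV → TV
TV → SW
RR → ZE
WV → RF

WV, JM, GM, CT, MX, SN, ZJ, ON, RR, VO, UU, DF, FL, QV, TV, SW, ZE, RF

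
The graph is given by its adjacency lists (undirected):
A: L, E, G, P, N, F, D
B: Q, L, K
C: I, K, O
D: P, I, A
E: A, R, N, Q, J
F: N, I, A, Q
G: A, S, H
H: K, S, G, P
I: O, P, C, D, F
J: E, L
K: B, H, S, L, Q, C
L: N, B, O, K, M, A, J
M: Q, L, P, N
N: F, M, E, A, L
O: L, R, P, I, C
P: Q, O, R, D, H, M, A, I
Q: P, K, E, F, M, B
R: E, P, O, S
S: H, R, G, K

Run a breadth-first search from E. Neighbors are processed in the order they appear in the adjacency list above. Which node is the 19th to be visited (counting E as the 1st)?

C

Visit E; enqueue A, R, N, Q, J → queue [A, R, N, Q, J]
Visit A; enqueue L, G, P, F, D → queue [R, N, Q, J, L, G, P, F, D]
Visit R; enqueue O, S → queue [N, Q, J, L, G, P, F, D, O, S]
Visit N; enqueue M → queue [Q, J, L, G, P, F, D, O, S, M]
Visit Q; enqueue K, B → queue [J, L, G, P, F, D, O, S, M, K, B]
Visit J → queue [L, G, P, F, D, O, S, M, K, B]
Visit L → queue [G, P, F, D, O, S, M, K, B]
Visit G; enqueue H → queue [P, F, D, O, S, M, K, B, H]
Visit P; enqueue I → queue [F, D, O, S, M, K, B, H, I]
Visit F → queue [D, O, S, M, K, B, H, I]
Visit D → queue [O, S, M, K, B, H, I]
Visit O; enqueue C → queue [S, M, K, B, H, I, C]
Visit S → queue [M, K, B, H, I, C]
Visit M → queue [K, B, H, I, C]
Visit K → queue [B, H, I, C]
Visit B → queue [H, I, C]
Visit H → queue [I, C]
Visit I → queue [C]
Visit C → queue []

Visit order: E, A, R, N, Q, J, L, G, P, F, D, O, S, M, K, B, H, I, C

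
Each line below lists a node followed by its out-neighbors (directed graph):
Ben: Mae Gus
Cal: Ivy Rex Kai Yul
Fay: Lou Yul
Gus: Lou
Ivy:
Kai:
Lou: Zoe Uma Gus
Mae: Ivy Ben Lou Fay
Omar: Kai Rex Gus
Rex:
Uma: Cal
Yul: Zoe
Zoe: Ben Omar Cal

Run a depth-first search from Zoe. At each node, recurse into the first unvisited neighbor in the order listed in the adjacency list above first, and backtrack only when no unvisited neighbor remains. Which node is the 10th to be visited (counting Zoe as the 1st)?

Yul

Visit Zoe
Zoe → Ben
Ben → Mae
Mae → Ivy
Mae → Lou
Lou → Uma
Uma → Cal
Cal → Rex
Cal → Kai
Cal → Yul
Lou → Gus
Mae → Fay
Zoe → Omar

Visit order: Zoe, Ben, Mae, Ivy, Lou, Uma, Cal, Rex, Kai, Yul, Gus, Fay, Omar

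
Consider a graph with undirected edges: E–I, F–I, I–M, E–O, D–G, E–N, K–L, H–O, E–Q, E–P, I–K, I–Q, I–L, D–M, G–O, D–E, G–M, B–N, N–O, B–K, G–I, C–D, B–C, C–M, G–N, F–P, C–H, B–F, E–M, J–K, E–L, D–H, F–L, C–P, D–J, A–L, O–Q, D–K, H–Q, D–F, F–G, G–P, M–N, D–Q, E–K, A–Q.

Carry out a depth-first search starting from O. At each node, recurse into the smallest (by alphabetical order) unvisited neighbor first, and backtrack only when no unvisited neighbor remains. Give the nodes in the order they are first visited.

O, E, D, C, B, F, G, I, K, J, L, A, Q, H, M, N, P

Visit O
O → E
E → D
D → C
C → B
B → F
F → G
G → I
I → K
K → J
K → L
L → A
A → Q
Q → H
I → M
M → N
G → P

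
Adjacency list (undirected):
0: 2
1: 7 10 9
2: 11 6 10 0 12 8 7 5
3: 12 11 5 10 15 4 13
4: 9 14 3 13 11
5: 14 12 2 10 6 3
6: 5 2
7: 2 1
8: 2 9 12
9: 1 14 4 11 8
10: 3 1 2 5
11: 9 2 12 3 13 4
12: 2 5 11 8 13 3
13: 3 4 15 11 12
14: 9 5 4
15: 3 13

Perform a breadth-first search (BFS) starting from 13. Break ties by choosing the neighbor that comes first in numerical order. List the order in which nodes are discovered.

Visit 13; enqueue 3, 4, 11, 12, 15 → queue [3, 4, 11, 12, 15]
Visit 3; enqueue 5, 10 → queue [4, 11, 12, 15, 5, 10]
Visit 4; enqueue 9, 14 → queue [11, 12, 15, 5, 10, 9, 14]
Visit 11; enqueue 2 → queue [12, 15, 5, 10, 9, 14, 2]
Visit 12; enqueue 8 → queue [15, 5, 10, 9, 14, 2, 8]
Visit 15 → queue [5, 10, 9, 14, 2, 8]
Visit 5; enqueue 6 → queue [10, 9, 14, 2, 8, 6]
Visit 10; enqueue 1 → queue [9, 14, 2, 8, 6, 1]
Visit 9 → queue [14, 2, 8, 6, 1]
Visit 14 → queue [2, 8, 6, 1]
Visit 2; enqueue 0, 7 → queue [8, 6, 1, 0, 7]
Visit 8 → queue [6, 1, 0, 7]
Visit 6 → queue [1, 0, 7]
Visit 1 → queue [0, 7]
Visit 0 → queue [7]
Visit 7 → queue []

13 -> 3 -> 4 -> 11 -> 12 -> 15 -> 5 -> 10 -> 9 -> 14 -> 2 -> 8 -> 6 -> 1 -> 0 -> 7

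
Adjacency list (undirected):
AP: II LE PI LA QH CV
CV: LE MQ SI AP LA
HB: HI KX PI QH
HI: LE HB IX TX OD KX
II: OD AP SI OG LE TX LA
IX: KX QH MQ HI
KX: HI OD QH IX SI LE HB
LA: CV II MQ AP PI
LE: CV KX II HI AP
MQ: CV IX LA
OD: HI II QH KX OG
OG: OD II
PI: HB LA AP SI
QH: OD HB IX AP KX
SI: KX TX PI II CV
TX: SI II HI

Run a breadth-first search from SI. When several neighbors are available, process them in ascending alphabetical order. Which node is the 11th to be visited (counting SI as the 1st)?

Visit SI; enqueue CV, II, KX, PI, TX → queue [CV, II, KX, PI, TX]
Visit CV; enqueue AP, LA, LE, MQ → queue [II, KX, PI, TX, AP, LA, LE, MQ]
Visit II; enqueue OD, OG → queue [KX, PI, TX, AP, LA, LE, MQ, OD, OG]
Visit KX; enqueue HB, HI, IX, QH → queue [PI, TX, AP, LA, LE, MQ, OD, OG, HB, HI, IX, QH]
Visit PI → queue [TX, AP, LA, LE, MQ, OD, OG, HB, HI, IX, QH]
Visit TX → queue [AP, LA, LE, MQ, OD, OG, HB, HI, IX, QH]
Visit AP → queue [LA, LE, MQ, OD, OG, HB, HI, IX, QH]
Visit LA → queue [LE, MQ, OD, OG, HB, HI, IX, QH]
Visit LE → queue [MQ, OD, OG, HB, HI, IX, QH]
Visit MQ → queue [OD, OG, HB, HI, IX, QH]
Visit OD → queue [OG, HB, HI, IX, QH]
Visit OG → queue [HB, HI, IX, QH]
Visit HB → queue [HI, IX, QH]
Visit HI → queue [IX, QH]
Visit IX → queue [QH]
Visit QH → queue []

Visit order: SI, CV, II, KX, PI, TX, AP, LA, LE, MQ, OD, OG, HB, HI, IX, QH

OD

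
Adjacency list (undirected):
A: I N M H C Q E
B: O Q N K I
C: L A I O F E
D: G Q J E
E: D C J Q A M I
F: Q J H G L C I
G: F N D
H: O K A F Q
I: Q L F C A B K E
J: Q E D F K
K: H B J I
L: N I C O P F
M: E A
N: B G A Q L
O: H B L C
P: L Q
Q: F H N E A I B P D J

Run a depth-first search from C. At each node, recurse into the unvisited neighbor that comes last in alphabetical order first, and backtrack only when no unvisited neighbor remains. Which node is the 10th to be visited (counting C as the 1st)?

K

Visit C
C → O
O → L
L → P
P → Q
Q → N
N → G
G → F
F → J
J → K
K → I
I → E
E → M
M → A
A → H
E → D
I → B

Visit order: C, O, L, P, Q, N, G, F, J, K, I, E, M, A, H, D, B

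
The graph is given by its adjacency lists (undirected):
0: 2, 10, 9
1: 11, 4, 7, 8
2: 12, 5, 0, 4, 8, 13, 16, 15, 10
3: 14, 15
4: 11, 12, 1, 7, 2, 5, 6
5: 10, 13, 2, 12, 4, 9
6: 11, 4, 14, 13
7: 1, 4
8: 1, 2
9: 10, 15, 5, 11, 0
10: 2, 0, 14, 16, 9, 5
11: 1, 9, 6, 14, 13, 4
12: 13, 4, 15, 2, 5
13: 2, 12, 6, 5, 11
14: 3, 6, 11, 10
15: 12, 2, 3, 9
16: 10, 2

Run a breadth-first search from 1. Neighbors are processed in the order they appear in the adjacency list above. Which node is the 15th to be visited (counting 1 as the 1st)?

0

Visit 1; enqueue 11, 4, 7, 8 → queue [11, 4, 7, 8]
Visit 11; enqueue 9, 6, 14, 13 → queue [4, 7, 8, 9, 6, 14, 13]
Visit 4; enqueue 12, 2, 5 → queue [7, 8, 9, 6, 14, 13, 12, 2, 5]
Visit 7 → queue [8, 9, 6, 14, 13, 12, 2, 5]
Visit 8 → queue [9, 6, 14, 13, 12, 2, 5]
Visit 9; enqueue 10, 15, 0 → queue [6, 14, 13, 12, 2, 5, 10, 15, 0]
Visit 6 → queue [14, 13, 12, 2, 5, 10, 15, 0]
Visit 14; enqueue 3 → queue [13, 12, 2, 5, 10, 15, 0, 3]
Visit 13 → queue [12, 2, 5, 10, 15, 0, 3]
Visit 12 → queue [2, 5, 10, 15, 0, 3]
Visit 2; enqueue 16 → queue [5, 10, 15, 0, 3, 16]
Visit 5 → queue [10, 15, 0, 3, 16]
Visit 10 → queue [15, 0, 3, 16]
Visit 15 → queue [0, 3, 16]
Visit 0 → queue [3, 16]
Visit 3 → queue [16]
Visit 16 → queue []

Visit order: 1, 11, 4, 7, 8, 9, 6, 14, 13, 12, 2, 5, 10, 15, 0, 3, 16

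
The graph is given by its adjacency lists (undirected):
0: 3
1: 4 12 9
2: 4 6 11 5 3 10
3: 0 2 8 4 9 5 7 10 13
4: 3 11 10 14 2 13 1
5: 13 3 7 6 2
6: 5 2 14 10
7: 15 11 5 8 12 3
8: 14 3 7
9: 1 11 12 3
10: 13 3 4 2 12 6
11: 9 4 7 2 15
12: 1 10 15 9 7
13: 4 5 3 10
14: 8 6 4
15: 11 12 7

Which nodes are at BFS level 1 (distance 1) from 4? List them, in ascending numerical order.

1, 2, 3, 10, 11, 13, 14

Level 0: 4
Level 1: 1, 2, 3, 10, 11, 13, 14
Level 2: 0, 5, 6, 7, 8, 9, 12, 15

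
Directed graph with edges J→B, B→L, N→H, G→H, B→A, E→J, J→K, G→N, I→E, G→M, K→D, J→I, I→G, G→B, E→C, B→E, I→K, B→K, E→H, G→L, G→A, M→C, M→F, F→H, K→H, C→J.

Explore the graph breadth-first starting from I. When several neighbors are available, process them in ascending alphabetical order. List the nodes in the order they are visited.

Visit I; enqueue E, G, K → queue [E, G, K]
Visit E; enqueue C, H, J → queue [G, K, C, H, J]
Visit G; enqueue A, B, L, M, N → queue [K, C, H, J, A, B, L, M, N]
Visit K; enqueue D → queue [C, H, J, A, B, L, M, N, D]
Visit C → queue [H, J, A, B, L, M, N, D]
Visit H → queue [J, A, B, L, M, N, D]
Visit J → queue [A, B, L, M, N, D]
Visit A → queue [B, L, M, N, D]
Visit B → queue [L, M, N, D]
Visit L → queue [M, N, D]
Visit M; enqueue F → queue [N, D, F]
Visit N → queue [D, F]
Visit D → queue [F]
Visit F → queue []

I, E, G, K, C, H, J, A, B, L, M, N, D, F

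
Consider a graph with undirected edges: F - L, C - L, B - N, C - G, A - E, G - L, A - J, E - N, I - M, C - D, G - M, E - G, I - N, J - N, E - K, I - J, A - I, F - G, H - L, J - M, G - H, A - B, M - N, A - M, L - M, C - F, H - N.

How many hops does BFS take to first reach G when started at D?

2

Level 0: D
Level 1: C
Level 2: F, G, L
Level 3: E, H, M
Level 4: A, I, J, K, N
Level 5: B
G first appears at level 2.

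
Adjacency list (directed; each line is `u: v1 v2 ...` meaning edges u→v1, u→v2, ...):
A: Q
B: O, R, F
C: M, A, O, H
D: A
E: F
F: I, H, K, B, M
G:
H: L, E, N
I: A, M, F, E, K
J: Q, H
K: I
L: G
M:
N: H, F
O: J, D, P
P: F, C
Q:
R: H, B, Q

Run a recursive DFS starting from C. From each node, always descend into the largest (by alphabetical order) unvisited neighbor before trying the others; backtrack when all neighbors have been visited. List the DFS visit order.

Visit C
C → O
O → P
P → F
F → M
F → K
K → I
I → E
I → A
A → Q
F → H
H → N
H → L
L → G
F → B
B → R
O → J
O → D

C, O, P, F, M, K, I, E, A, Q, H, N, L, G, B, R, J, D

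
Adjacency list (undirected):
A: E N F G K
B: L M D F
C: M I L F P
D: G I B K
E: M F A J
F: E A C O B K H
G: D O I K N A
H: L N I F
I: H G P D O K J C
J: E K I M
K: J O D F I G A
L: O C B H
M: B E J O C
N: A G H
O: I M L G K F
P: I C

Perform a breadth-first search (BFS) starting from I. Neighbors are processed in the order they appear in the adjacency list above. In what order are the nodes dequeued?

I → H → G → P → D → O → K → J → C → L → N → F → A → B → M → E

Visit I; enqueue H, G, P, D, O, K, J, C → queue [H, G, P, D, O, K, J, C]
Visit H; enqueue L, N, F → queue [G, P, D, O, K, J, C, L, N, F]
Visit G; enqueue A → queue [P, D, O, K, J, C, L, N, F, A]
Visit P → queue [D, O, K, J, C, L, N, F, A]
Visit D; enqueue B → queue [O, K, J, C, L, N, F, A, B]
Visit O; enqueue M → queue [K, J, C, L, N, F, A, B, M]
Visit K → queue [J, C, L, N, F, A, B, M]
Visit J; enqueue E → queue [C, L, N, F, A, B, M, E]
Visit C → queue [L, N, F, A, B, M, E]
Visit L → queue [N, F, A, B, M, E]
Visit N → queue [F, A, B, M, E]
Visit F → queue [A, B, M, E]
Visit A → queue [B, M, E]
Visit B → queue [M, E]
Visit M → queue [E]
Visit E → queue []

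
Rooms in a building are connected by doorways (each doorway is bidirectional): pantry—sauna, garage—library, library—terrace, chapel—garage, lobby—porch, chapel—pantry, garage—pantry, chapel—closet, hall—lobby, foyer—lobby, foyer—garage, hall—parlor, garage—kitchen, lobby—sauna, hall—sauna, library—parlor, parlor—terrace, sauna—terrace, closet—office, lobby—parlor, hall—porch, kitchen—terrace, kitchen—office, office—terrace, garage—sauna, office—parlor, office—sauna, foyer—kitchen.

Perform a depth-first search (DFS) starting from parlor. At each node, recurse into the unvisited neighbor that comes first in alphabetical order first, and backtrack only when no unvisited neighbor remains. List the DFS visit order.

parlor → hall → lobby → foyer → garage → chapel → closet → office → kitchen → terrace → library → sauna → pantry → porch

Visit parlor
parlor → hall
hall → lobby
lobby → foyer
foyer → garage
garage → chapel
chapel → closet
closet → office
office → kitchen
kitchen → terrace
terrace → library
terrace → sauna
sauna → pantry
lobby → porch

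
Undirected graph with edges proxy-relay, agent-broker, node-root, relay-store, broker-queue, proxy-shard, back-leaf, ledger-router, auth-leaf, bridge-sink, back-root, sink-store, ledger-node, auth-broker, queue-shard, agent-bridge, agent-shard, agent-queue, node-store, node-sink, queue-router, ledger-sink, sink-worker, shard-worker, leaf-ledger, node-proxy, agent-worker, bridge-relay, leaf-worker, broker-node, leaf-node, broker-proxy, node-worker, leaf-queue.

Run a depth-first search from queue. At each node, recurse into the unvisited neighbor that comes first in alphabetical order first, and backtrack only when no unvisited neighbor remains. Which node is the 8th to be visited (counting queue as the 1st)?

leaf

Visit queue
queue → agent
agent → bridge
bridge → relay
relay → proxy
proxy → broker
broker → auth
auth → leaf
leaf → back
back → root
root → node
node → ledger
ledger → router
ledger → sink
sink → store
sink → worker
worker → shard

Visit order: queue, agent, bridge, relay, proxy, broker, auth, leaf, back, root, node, ledger, router, sink, store, worker, shard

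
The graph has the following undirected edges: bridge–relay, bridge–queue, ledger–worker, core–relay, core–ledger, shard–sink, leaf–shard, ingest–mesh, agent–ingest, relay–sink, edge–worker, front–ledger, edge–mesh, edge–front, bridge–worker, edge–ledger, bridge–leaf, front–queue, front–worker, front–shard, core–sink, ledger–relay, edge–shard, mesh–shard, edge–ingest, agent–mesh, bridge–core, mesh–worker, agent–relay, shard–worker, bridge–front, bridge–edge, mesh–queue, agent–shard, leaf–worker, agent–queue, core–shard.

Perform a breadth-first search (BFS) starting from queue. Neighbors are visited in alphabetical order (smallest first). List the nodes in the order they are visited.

queue, agent, bridge, front, mesh, ingest, relay, shard, core, edge, leaf, worker, ledger, sink

Visit queue; enqueue agent, bridge, front, mesh → queue [agent, bridge, front, mesh]
Visit agent; enqueue ingest, relay, shard → queue [bridge, front, mesh, ingest, relay, shard]
Visit bridge; enqueue core, edge, leaf, worker → queue [front, mesh, ingest, relay, shard, core, edge, leaf, worker]
Visit front; enqueue ledger → queue [mesh, ingest, relay, shard, core, edge, leaf, worker, ledger]
Visit mesh → queue [ingest, relay, shard, core, edge, leaf, worker, ledger]
Visit ingest → queue [relay, shard, core, edge, leaf, worker, ledger]
Visit relay; enqueue sink → queue [shard, core, edge, leaf, worker, ledger, sink]
Visit shard → queue [core, edge, leaf, worker, ledger, sink]
Visit core → queue [edge, leaf, worker, ledger, sink]
Visit edge → queue [leaf, worker, ledger, sink]
Visit leaf → queue [worker, ledger, sink]
Visit worker → queue [ledger, sink]
Visit ledger → queue [sink]
Visit sink → queue []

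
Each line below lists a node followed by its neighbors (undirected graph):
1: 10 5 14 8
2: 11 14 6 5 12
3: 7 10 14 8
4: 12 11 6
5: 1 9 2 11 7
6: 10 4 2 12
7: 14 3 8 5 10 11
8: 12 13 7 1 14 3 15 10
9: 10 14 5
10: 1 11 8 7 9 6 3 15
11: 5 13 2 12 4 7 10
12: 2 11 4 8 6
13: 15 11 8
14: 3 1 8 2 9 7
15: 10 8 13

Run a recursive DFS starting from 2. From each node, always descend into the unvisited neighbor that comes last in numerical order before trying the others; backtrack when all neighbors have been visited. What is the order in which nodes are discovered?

2, 14, 9, 10, 15, 13, 11, 12, 8, 7, 5, 1, 3, 6, 4

Visit 2
2 → 14
14 → 9
9 → 10
10 → 15
15 → 13
13 → 11
11 → 12
12 → 8
8 → 7
7 → 5
5 → 1
7 → 3
12 → 6
6 → 4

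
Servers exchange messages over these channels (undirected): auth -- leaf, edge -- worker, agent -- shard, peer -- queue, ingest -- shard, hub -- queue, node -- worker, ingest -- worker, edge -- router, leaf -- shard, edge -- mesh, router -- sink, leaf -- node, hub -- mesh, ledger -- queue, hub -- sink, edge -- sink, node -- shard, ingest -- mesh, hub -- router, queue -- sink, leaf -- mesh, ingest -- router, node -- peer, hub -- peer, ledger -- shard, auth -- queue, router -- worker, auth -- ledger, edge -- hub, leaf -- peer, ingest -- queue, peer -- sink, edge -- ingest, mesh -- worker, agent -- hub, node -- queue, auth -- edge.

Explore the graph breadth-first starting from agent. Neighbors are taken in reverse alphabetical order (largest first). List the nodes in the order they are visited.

agent, shard, hub, node, ledger, leaf, ingest, sink, router, queue, peer, mesh, edge, worker, auth

Visit agent; enqueue shard, hub → queue [shard, hub]
Visit shard; enqueue node, ledger, leaf, ingest → queue [hub, node, ledger, leaf, ingest]
Visit hub; enqueue sink, router, queue, peer, mesh, edge → queue [node, ledger, leaf, ingest, sink, router, queue, peer, mesh, edge]
Visit node; enqueue worker → queue [ledger, leaf, ingest, sink, router, queue, peer, mesh, edge, worker]
Visit ledger; enqueue auth → queue [leaf, ingest, sink, router, queue, peer, mesh, edge, worker, auth]
Visit leaf → queue [ingest, sink, router, queue, peer, mesh, edge, worker, auth]
Visit ingest → queue [sink, router, queue, peer, mesh, edge, worker, auth]
Visit sink → queue [router, queue, peer, mesh, edge, worker, auth]
Visit router → queue [queue, peer, mesh, edge, worker, auth]
Visit queue → queue [peer, mesh, edge, worker, auth]
Visit peer → queue [mesh, edge, worker, auth]
Visit mesh → queue [edge, worker, auth]
Visit edge → queue [worker, auth]
Visit worker → queue [auth]
Visit auth → queue []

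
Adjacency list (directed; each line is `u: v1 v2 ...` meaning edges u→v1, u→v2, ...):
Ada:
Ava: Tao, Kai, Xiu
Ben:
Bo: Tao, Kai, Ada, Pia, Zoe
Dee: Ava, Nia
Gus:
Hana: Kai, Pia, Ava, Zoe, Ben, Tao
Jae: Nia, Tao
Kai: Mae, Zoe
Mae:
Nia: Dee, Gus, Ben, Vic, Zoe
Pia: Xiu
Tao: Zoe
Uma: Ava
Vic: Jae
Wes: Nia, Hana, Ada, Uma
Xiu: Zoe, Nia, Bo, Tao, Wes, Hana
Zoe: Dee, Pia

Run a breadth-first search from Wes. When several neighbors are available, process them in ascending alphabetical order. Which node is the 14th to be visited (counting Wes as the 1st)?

Vic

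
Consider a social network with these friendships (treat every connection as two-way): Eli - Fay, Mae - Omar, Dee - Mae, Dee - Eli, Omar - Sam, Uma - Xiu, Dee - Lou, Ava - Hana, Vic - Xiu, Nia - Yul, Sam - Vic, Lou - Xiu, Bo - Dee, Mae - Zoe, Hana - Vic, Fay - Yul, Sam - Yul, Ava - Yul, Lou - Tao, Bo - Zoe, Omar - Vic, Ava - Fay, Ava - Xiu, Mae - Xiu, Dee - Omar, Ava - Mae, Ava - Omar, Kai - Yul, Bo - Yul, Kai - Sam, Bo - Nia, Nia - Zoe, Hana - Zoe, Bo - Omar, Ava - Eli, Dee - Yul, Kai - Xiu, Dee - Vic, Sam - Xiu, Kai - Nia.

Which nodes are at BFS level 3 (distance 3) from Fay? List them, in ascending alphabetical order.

Lou, Uma, Vic, Zoe

Level 0: Fay
Level 1: Ava, Eli, Yul
Level 2: Bo, Dee, Hana, Kai, Mae, Nia, Omar, Sam, Xiu
Level 3: Lou, Uma, Vic, Zoe
Level 4: Tao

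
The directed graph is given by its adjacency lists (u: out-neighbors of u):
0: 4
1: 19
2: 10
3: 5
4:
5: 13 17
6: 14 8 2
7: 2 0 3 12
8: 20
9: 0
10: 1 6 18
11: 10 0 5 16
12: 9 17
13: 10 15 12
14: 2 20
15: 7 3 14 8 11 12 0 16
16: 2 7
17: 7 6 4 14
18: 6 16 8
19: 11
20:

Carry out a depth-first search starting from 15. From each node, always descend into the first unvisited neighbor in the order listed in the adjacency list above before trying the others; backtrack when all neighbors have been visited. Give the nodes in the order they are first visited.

Visit 15
15 → 7
7 → 2
2 → 10
10 → 1
1 → 19
19 → 11
11 → 0
0 → 4
11 → 5
5 → 13
13 → 12
12 → 9
12 → 17
17 → 6
6 → 14
14 → 20
6 → 8
11 → 16
10 → 18
7 → 3

15 → 7 → 2 → 10 → 1 → 19 → 11 → 0 → 4 → 5 → 13 → 12 → 9 → 17 → 6 → 14 → 20 → 8 → 16 → 18 → 3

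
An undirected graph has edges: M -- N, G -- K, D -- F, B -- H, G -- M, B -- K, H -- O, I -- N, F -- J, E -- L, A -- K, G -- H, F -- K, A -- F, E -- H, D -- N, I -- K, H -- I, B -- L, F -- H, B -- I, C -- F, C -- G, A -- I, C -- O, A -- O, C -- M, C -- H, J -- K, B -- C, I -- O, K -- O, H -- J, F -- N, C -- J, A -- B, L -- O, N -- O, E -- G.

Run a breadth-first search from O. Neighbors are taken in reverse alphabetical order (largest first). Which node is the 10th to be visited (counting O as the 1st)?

Visit O; enqueue N, L, K, I, H, C, A → queue [N, L, K, I, H, C, A]
Visit N; enqueue M, F, D → queue [L, K, I, H, C, A, M, F, D]
Visit L; enqueue E, B → queue [K, I, H, C, A, M, F, D, E, B]
Visit K; enqueue J, G → queue [I, H, C, A, M, F, D, E, B, J, G]
Visit I → queue [H, C, A, M, F, D, E, B, J, G]
Visit H → queue [C, A, M, F, D, E, B, J, G]
Visit C → queue [A, M, F, D, E, B, J, G]
Visit A → queue [M, F, D, E, B, J, G]
Visit M → queue [F, D, E, B, J, G]
Visit F → queue [D, E, B, J, G]
Visit D → queue [E, B, J, G]
Visit E → queue [B, J, G]
Visit B → queue [J, G]
Visit J → queue [G]
Visit G → queue []

Visit order: O, N, L, K, I, H, C, A, M, F, D, E, B, J, G

F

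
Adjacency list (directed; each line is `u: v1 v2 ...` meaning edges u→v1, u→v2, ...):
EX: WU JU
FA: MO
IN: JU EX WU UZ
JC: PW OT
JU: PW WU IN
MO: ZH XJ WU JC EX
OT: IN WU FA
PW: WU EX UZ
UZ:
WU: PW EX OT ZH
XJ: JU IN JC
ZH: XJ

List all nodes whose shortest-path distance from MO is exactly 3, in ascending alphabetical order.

FA, UZ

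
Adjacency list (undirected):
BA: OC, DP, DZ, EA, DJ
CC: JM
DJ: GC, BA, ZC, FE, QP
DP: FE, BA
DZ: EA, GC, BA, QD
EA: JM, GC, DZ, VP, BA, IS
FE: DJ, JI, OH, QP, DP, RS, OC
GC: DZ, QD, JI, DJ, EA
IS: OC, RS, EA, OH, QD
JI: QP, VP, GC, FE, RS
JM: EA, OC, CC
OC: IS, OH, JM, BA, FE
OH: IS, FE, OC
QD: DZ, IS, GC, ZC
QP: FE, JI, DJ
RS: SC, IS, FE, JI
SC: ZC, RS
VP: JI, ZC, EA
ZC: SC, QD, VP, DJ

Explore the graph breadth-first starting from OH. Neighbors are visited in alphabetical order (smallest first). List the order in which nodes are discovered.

OH, FE, IS, OC, DJ, DP, JI, QP, RS, EA, QD, BA, JM, GC, ZC, VP, SC, DZ, CC

Visit OH; enqueue FE, IS, OC → queue [FE, IS, OC]
Visit FE; enqueue DJ, DP, JI, QP, RS → queue [IS, OC, DJ, DP, JI, QP, RS]
Visit IS; enqueue EA, QD → queue [OC, DJ, DP, JI, QP, RS, EA, QD]
Visit OC; enqueue BA, JM → queue [DJ, DP, JI, QP, RS, EA, QD, BA, JM]
Visit DJ; enqueue GC, ZC → queue [DP, JI, QP, RS, EA, QD, BA, JM, GC, ZC]
Visit DP → queue [JI, QP, RS, EA, QD, BA, JM, GC, ZC]
Visit JI; enqueue VP → queue [QP, RS, EA, QD, BA, JM, GC, ZC, VP]
Visit QP → queue [RS, EA, QD, BA, JM, GC, ZC, VP]
Visit RS; enqueue SC → queue [EA, QD, BA, JM, GC, ZC, VP, SC]
Visit EA; enqueue DZ → queue [QD, BA, JM, GC, ZC, VP, SC, DZ]
Visit QD → queue [BA, JM, GC, ZC, VP, SC, DZ]
Visit BA → queue [JM, GC, ZC, VP, SC, DZ]
Visit JM; enqueue CC → queue [GC, ZC, VP, SC, DZ, CC]
Visit GC → queue [ZC, VP, SC, DZ, CC]
Visit ZC → queue [VP, SC, DZ, CC]
Visit VP → queue [SC, DZ, CC]
Visit SC → queue [DZ, CC]
Visit DZ → queue [CC]
Visit CC → queue []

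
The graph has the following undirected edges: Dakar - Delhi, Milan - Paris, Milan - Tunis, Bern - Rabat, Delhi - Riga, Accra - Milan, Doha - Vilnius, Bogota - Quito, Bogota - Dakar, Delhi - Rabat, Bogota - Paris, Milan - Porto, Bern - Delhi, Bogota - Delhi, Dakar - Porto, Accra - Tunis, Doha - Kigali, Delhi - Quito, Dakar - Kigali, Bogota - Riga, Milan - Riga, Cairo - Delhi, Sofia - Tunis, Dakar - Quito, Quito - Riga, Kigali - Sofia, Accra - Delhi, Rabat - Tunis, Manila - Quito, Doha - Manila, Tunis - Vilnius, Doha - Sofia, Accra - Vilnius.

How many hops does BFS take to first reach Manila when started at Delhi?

2

Level 0: Delhi
Level 1: Accra, Bern, Bogota, Cairo, Dakar, Quito, Rabat, Riga
Level 2: Kigali, Manila, Milan, Paris, Porto, Tunis, Vilnius
Level 3: Doha, Sofia
Manila first appears at level 2.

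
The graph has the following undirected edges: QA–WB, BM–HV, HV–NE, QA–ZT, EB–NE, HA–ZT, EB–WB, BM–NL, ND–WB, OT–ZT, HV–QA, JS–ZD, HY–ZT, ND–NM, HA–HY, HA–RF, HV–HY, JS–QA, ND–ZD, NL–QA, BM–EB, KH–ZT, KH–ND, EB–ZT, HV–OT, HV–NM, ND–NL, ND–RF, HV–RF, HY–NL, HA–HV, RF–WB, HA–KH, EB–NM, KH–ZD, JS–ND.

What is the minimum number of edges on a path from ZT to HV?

Level 0: ZT
Level 1: EB, HA, HY, KH, OT, QA
Level 2: BM, HV, JS, ND, NE, NL, NM, RF, WB, ZD
HV first appears at level 2.

2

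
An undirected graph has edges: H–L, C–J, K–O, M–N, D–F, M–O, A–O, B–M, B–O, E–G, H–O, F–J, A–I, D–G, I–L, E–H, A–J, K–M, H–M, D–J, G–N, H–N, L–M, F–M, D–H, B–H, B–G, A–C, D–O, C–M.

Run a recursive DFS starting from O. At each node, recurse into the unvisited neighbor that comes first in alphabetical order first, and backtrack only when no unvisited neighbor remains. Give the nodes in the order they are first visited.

Visit O
O → A
A → C
C → J
J → D
D → F
F → M
M → B
B → G
G → E
E → H
H → L
L → I
H → N
M → K

O → A → C → J → D → F → M → B → G → E → H → L → I → N → K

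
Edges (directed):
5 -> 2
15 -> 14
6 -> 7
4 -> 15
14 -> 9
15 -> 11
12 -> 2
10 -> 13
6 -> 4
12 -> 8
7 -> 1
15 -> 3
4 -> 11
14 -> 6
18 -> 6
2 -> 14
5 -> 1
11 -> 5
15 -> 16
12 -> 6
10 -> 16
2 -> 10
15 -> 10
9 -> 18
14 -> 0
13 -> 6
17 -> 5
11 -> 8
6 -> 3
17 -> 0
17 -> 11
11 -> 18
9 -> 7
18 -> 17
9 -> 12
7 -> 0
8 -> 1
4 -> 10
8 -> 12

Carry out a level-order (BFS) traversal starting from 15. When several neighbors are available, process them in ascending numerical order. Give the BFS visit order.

Visit 15; enqueue 3, 10, 11, 14, 16 → queue [3, 10, 11, 14, 16]
Visit 3 → queue [10, 11, 14, 16]
Visit 10; enqueue 13 → queue [11, 14, 16, 13]
Visit 11; enqueue 5, 8, 18 → queue [14, 16, 13, 5, 8, 18]
Visit 14; enqueue 0, 6, 9 → queue [16, 13, 5, 8, 18, 0, 6, 9]
Visit 16 → queue [13, 5, 8, 18, 0, 6, 9]
Visit 13 → queue [5, 8, 18, 0, 6, 9]
Visit 5; enqueue 1, 2 → queue [8, 18, 0, 6, 9, 1, 2]
Visit 8; enqueue 12 → queue [18, 0, 6, 9, 1, 2, 12]
Visit 18; enqueue 17 → queue [0, 6, 9, 1, 2, 12, 17]
Visit 0 → queue [6, 9, 1, 2, 12, 17]
Visit 6; enqueue 4, 7 → queue [9, 1, 2, 12, 17, 4, 7]
Visit 9 → queue [1, 2, 12, 17, 4, 7]
Visit 1 → queue [2, 12, 17, 4, 7]
Visit 2 → queue [12, 17, 4, 7]
Visit 12 → queue [17, 4, 7]
Visit 17 → queue [4, 7]
Visit 4 → queue [7]
Visit 7 → queue []

15 → 3 → 10 → 11 → 14 → 16 → 13 → 5 → 8 → 18 → 0 → 6 → 9 → 1 → 2 → 12 → 17 → 4 → 7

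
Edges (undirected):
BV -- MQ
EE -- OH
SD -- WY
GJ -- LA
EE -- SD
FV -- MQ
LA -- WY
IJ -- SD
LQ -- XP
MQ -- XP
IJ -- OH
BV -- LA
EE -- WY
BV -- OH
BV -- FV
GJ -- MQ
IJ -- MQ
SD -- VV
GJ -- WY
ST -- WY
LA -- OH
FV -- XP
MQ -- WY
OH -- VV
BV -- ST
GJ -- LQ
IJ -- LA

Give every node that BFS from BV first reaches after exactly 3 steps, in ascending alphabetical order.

LQ, SD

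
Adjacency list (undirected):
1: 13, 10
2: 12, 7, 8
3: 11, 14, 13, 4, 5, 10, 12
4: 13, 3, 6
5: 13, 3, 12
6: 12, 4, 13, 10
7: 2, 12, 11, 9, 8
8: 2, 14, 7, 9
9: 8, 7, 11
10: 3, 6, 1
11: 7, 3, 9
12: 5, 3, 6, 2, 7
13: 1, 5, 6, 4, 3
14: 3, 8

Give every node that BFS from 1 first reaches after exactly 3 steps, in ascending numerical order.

11, 12, 14

Level 0: 1
Level 1: 10, 13
Level 2: 3, 4, 5, 6
Level 3: 11, 12, 14
Level 4: 2, 7, 8, 9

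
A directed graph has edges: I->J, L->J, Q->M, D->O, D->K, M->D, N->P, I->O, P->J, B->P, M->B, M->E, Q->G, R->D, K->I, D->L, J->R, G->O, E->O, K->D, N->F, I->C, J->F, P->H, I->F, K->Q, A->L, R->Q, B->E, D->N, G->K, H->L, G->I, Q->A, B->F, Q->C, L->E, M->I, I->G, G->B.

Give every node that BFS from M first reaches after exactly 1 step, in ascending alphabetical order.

B, D, E, I

Level 0: M
Level 1: B, D, E, I
Level 2: C, F, G, J, K, L, N, O, P
Level 3: H, Q, R
Level 4: A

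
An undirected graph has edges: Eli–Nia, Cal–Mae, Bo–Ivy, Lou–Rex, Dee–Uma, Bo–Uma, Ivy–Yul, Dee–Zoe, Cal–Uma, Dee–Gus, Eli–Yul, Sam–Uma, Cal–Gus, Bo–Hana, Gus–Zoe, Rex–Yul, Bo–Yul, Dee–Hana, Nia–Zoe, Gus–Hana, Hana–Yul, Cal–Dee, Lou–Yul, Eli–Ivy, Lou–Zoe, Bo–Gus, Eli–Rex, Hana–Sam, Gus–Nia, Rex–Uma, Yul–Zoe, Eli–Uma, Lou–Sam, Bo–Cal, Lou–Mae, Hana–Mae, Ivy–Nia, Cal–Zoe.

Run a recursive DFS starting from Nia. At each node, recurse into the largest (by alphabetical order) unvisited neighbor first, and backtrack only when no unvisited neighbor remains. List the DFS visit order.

Visit Nia
Nia → Zoe
Zoe → Yul
Yul → Rex
Rex → Uma
Uma → Sam
Sam → Lou
Lou → Mae
Mae → Hana
Hana → Gus
Gus → Dee
Dee → Cal
Cal → Bo
Bo → Ivy
Ivy → Eli

Nia, Zoe, Yul, Rex, Uma, Sam, Lou, Mae, Hana, Gus, Dee, Cal, Bo, Ivy, Eli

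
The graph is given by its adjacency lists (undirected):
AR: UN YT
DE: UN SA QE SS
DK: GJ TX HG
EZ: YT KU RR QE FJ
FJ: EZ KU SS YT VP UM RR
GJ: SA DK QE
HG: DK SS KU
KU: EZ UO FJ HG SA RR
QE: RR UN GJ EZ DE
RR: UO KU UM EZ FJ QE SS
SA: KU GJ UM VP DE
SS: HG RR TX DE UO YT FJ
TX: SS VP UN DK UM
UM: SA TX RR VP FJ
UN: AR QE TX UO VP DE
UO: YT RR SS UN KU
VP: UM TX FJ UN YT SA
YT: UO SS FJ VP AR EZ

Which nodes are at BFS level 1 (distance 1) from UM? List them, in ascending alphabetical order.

FJ, RR, SA, TX, VP

Level 0: UM
Level 1: FJ, RR, SA, TX, VP
Level 2: DE, DK, EZ, GJ, KU, QE, SS, UN, UO, YT
Level 3: AR, HG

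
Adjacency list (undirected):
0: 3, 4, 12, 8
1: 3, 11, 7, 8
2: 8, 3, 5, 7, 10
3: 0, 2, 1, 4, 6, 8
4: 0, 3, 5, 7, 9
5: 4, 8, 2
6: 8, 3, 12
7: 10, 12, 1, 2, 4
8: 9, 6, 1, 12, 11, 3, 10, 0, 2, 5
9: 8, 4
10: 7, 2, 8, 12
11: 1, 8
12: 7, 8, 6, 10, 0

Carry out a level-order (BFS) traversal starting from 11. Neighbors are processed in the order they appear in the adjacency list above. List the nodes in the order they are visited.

11, 1, 8, 3, 7, 9, 6, 12, 10, 0, 2, 5, 4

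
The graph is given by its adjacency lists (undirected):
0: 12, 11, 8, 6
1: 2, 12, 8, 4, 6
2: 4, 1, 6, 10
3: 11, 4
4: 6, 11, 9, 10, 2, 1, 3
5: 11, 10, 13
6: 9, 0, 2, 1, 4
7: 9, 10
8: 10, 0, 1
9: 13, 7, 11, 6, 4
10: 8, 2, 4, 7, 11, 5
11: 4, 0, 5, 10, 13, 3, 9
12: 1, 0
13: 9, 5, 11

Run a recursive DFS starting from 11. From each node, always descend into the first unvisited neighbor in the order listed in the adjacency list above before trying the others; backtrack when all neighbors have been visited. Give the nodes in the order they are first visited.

11 4 6 9 13 5 10 8 0 12 1 2 7 3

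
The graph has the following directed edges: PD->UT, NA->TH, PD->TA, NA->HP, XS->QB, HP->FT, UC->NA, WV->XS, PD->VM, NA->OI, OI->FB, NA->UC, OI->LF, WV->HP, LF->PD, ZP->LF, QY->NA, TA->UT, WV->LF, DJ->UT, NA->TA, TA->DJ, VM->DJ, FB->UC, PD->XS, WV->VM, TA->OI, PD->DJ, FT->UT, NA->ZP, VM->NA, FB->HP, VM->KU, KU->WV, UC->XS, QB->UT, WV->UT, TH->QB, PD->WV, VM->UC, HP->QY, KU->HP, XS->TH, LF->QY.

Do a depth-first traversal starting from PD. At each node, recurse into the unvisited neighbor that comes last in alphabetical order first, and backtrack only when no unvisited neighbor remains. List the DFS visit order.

Visit PD
PD → XS
XS → TH
TH → QB
QB → UT
PD → WV
WV → VM
VM → UC
UC → NA
NA → ZP
ZP → LF
LF → QY
NA → TA
TA → OI
OI → FB
FB → HP
HP → FT
TA → DJ
VM → KU

PD, XS, TH, QB, UT, WV, VM, UC, NA, ZP, LF, QY, TA, OI, FB, HP, FT, DJ, KU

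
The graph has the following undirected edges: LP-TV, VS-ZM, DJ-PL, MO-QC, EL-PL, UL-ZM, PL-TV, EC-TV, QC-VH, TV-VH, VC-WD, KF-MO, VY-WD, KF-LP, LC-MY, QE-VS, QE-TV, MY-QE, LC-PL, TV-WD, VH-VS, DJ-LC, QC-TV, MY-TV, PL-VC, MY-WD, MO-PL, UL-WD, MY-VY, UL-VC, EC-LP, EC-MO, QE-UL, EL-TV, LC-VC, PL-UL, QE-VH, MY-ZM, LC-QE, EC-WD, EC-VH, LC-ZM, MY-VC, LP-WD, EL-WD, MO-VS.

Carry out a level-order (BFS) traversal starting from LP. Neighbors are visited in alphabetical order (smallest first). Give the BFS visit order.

Visit LP; enqueue EC, KF, TV, WD → queue [EC, KF, TV, WD]
Visit EC; enqueue MO, VH → queue [KF, TV, WD, MO, VH]
Visit KF → queue [TV, WD, MO, VH]
Visit TV; enqueue EL, MY, PL, QC, QE → queue [WD, MO, VH, EL, MY, PL, QC, QE]
Visit WD; enqueue UL, VC, VY → queue [MO, VH, EL, MY, PL, QC, QE, UL, VC, VY]
Visit MO; enqueue VS → queue [VH, EL, MY, PL, QC, QE, UL, VC, VY, VS]
Visit VH → queue [EL, MY, PL, QC, QE, UL, VC, VY, VS]
Visit EL → queue [MY, PL, QC, QE, UL, VC, VY, VS]
Visit MY; enqueue LC, ZM → queue [PL, QC, QE, UL, VC, VY, VS, LC, ZM]
Visit PL; enqueue DJ → queue [QC, QE, UL, VC, VY, VS, LC, ZM, DJ]
Visit QC → queue [QE, UL, VC, VY, VS, LC, ZM, DJ]
Visit QE → queue [UL, VC, VY, VS, LC, ZM, DJ]
Visit UL → queue [VC, VY, VS, LC, ZM, DJ]
Visit VC → queue [VY, VS, LC, ZM, DJ]
Visit VY → queue [VS, LC, ZM, DJ]
Visit VS → queue [LC, ZM, DJ]
Visit LC → queue [ZM, DJ]
Visit ZM → queue [DJ]
Visit DJ → queue []

LP -> EC -> KF -> TV -> WD -> MO -> VH -> EL -> MY -> PL -> QC -> QE -> UL -> VC -> VY -> VS -> LC -> ZM -> DJ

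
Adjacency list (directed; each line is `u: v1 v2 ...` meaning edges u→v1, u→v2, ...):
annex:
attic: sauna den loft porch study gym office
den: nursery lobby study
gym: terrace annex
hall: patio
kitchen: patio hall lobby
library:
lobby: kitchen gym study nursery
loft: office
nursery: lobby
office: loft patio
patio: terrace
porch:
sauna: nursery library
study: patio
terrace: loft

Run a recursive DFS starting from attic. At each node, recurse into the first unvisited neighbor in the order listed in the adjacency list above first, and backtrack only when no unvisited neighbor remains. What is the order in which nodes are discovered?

Visit attic
attic → sauna
sauna → nursery
nursery → lobby
lobby → kitchen
kitchen → patio
patio → terrace
terrace → loft
loft → office
kitchen → hall
lobby → gym
gym → annex
lobby → study
sauna → library
attic → den
attic → porch

attic sauna nursery lobby kitchen patio terrace loft office hall gym annex study library den porch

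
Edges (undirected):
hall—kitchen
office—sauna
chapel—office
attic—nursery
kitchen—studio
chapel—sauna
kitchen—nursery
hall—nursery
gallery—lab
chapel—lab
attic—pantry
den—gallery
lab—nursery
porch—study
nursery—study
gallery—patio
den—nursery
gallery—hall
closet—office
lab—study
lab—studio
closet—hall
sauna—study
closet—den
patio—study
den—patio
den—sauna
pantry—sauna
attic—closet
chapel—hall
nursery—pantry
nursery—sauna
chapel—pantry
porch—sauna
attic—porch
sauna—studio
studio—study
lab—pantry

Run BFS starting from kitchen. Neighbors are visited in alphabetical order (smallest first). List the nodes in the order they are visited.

kitchen, hall, nursery, studio, chapel, closet, gallery, attic, den, lab, pantry, sauna, study, office, patio, porch

Visit kitchen; enqueue hall, nursery, studio → queue [hall, nursery, studio]
Visit hall; enqueue chapel, closet, gallery → queue [nursery, studio, chapel, closet, gallery]
Visit nursery; enqueue attic, den, lab, pantry, sauna, study → queue [studio, chapel, closet, gallery, attic, den, lab, pantry, sauna, study]
Visit studio → queue [chapel, closet, gallery, attic, den, lab, pantry, sauna, study]
Visit chapel; enqueue office → queue [closet, gallery, attic, den, lab, pantry, sauna, study, office]
Visit closet → queue [gallery, attic, den, lab, pantry, sauna, study, office]
Visit gallery; enqueue patio → queue [attic, den, lab, pantry, sauna, study, office, patio]
Visit attic; enqueue porch → queue [den, lab, pantry, sauna, study, office, patio, porch]
Visit den → queue [lab, pantry, sauna, study, office, patio, porch]
Visit lab → queue [pantry, sauna, study, office, patio, porch]
Visit pantry → queue [sauna, study, office, patio, porch]
Visit sauna → queue [study, office, patio, porch]
Visit study → queue [office, patio, porch]
Visit office → queue [patio, porch]
Visit patio → queue [porch]
Visit porch → queue []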